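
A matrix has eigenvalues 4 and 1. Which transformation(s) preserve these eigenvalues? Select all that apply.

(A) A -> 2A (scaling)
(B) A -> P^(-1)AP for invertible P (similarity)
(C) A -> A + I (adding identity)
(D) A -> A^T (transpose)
B and D

Eigenvalues are preserved by:
1. Similarity transformations: A -> P^(-1)AP (same characteristic polynomial)
2. Transpose: A^T has the same eigenvalues as A

Eigenvalues are NOT preserved by:
- Adding identity: eigenvalues become 4+1, 1+1
- Scaling: eigenvalues become 8, 2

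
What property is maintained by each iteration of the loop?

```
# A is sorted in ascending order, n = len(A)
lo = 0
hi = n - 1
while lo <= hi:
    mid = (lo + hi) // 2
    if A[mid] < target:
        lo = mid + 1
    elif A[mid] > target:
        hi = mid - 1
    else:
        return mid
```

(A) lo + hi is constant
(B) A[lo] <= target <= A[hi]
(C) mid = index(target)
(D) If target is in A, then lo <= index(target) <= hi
D

A loop invariant must hold before the first iteration and be re-established by every execution of the body.

(D) If target is in A, then lo <= index(target) <= hi: Before the loop [lo, hi] = [0, n-1] covers every index. When A[mid] < target, sortedness puts target strictly to the right of mid, so setting lo = mid + 1 keeps index(target) in [lo, hi]; symmetrically for hi = mid - 1. Hence 'if target is in A then lo <= index(target) <= hi' holds after every iteration, and when lo > hi it proves target is absent.

The other options fail:
(A) lo + hi is constant: each iteration moves exactly one of lo, hi, so lo + hi changes (e.g. 0 + (n-1) becomes (mid+1) + (n-1)).
(B) A[lo] <= target <= A[hi]: fails when target is not in A (e.g. target < A[0] already violates it before the loop), so it is not maintained in general.
(C) mid = index(target): mid is just the current probe; it equals index(target) only on the iteration that returns.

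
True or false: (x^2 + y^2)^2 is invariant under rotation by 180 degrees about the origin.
True

Applying rotation by 180 degrees: x' = x*cos(180 degrees) - y*sin(180 degrees) = -x, y' = x*sin(180 degrees) + y*cos(180 degrees) = -y

Substituting into (x^2 + y^2)^2:
((-x)^2 + (-y)^2)^2
= x^4 + 2x^2y^2 + y^4 = (x^2 + y^2)^2

This equals the original expression (x^2 + y^2)^2, so it IS invariant.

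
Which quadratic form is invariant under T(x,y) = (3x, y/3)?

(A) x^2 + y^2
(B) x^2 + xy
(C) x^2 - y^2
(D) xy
D

T multiplies x by 3 and divides y by 3.
Substitute the transformed coordinates into each option and compare with the original:
(A) x^2 + y^2  ->  (3x)^2 + (y/3)^2 = 9x^2 + y^2/9   [differs from x^2 + y^2: not invariant]
(B) x^2 + xy  ->  (3x)^2 + (3x)(y/3) = 9x^2 + xy   [differs from x^2 + xy: not invariant]
(C) x^2 - y^2  ->  (3x)^2 - (y/3)^2 = 9x^2 - y^2/9   [differs from x^2 - y^2: not invariant]
(D) xy  ->  (3x)(y/3) = xy   [equals xy: invariant]

Only option (D), xy, is unchanged by the transformation.
The factors 3 and 1/3 cancel only in the pure product xy.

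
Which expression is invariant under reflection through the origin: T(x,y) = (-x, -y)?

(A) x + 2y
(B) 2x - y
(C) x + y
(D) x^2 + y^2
D

The map is reflection through the origin: T(x,y) = (-x, -y).
Substitute the transformed coordinates into each option and compare with the original:
(A) x + 2y  ->  (-x) + 2(-y) = -x - 2y   [differs from x + 2y: not invariant]
(B) 2x - y  ->  2(-x) - (-y) = -2x + y   [differs from 2x - y: not invariant]
(C) x + y  ->  (-x) + (-y) = -x - y   [differs from x + y: not invariant]
(D) x^2 + y^2  ->  (-x)^2 + (-y)^2 = x^2 + y^2   [equals x^2 + y^2: invariant]

Only option (D), x^2 + y^2, is unchanged by the transformation.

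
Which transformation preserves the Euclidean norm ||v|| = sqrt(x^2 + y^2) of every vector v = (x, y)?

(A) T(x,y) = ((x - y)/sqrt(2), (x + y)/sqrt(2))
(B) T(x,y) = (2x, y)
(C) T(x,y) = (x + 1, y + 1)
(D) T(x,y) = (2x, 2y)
A

A transformation preserves a norm if ||T(v)|| = ||v|| for every v; a single vector where the norm changes rules an option out.

(A) T(x,y) = ((x - y)/sqrt(2), (x + y)/sqrt(2)): preserves the norm -- it is an orthogonal map (a rotation/reflection), and (sqrt(2)(x - y)/2)^2 + (sqrt(2)(x + y)/2)^2 simplifies to x^2 + y^2.
(B) T(x,y) = (2x, y): v = (1, 0) has norm sqrt((1)^2 + (0)^2) = 1, but T(v) = (2, 0) has norm 2 -- not preserved.
(C) T(x,y) = (x + 1, y + 1): v = (1, 0) has norm sqrt((1)^2 + (0)^2) = 1, but T(v) = (2, 1) has norm sqrt(5) -- not preserved.
(D) T(x,y) = (2x, 2y): v = (1, 0) has norm sqrt((1)^2 + (0)^2) = 1, but T(v) = (2, 0) has norm 2 -- not preserved.

Therefore the answer is (A).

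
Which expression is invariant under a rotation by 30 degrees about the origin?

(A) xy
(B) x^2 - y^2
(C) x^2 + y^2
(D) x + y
C

A rotation by 30 degrees sends (x, y) to (sqrt(3)x/2 - y/2, x/2 + sqrt(3)y/2).
Substitute the transformed coordinates into each option and compare with the original:
(A) xy  ->  (sqrt(3)x/2 - y/2)(x/2 + sqrt(3)y/2) = sqrt(3)x^2/4 + xy/2 - sqrt(3)y^2/4   [differs from xy: not invariant]
(B) x^2 - y^2  ->  (sqrt(3)x/2 - y/2)^2 - (x/2 + sqrt(3)y/2)^2 = x^2/2 - sqrt(3)xy - y^2/2   [differs from x^2 - y^2: not invariant]
(C) x^2 + y^2  ->  (sqrt(3)x/2 - y/2)^2 + (x/2 + sqrt(3)y/2)^2 = x^2 + y^2   [equals x^2 + y^2: invariant]
(D) x + y  ->  (sqrt(3)x/2 - y/2) + (x/2 + sqrt(3)y/2) = x/2 + sqrt(3)x/2 - y/2 + sqrt(3)y/2   [differs from x + y: not invariant]

Only option (C), x^2 + y^2, is unchanged by the transformation.
Geometrically, x^2 + y^2 is the squared distance from the origin, which every rotation about the origin preserves.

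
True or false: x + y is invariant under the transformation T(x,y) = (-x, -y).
False

Substitute T(x,y) = (-x, -y) into the expression and compare with the original.

Original: x + y
After applying T: (-x) + (-y) = -x - y

This differs from the original x + y (difference: -2x - 2y), so the expression is NOT invariant.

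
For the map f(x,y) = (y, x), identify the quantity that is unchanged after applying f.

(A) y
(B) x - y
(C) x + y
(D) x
C

For f(x,y) = (y, x):
After applying f: x' = y, y' = x. So x' + y' = y + x = x + y.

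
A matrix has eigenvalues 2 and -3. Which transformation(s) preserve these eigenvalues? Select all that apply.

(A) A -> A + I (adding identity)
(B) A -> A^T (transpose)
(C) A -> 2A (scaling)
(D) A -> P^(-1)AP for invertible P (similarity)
B and D

Eigenvalues are preserved by:
1. Similarity transformations: A -> P^(-1)AP (same characteristic polynomial)
2. Transpose: A^T has the same eigenvalues as A

Eigenvalues are NOT preserved by:
- Adding identity: eigenvalues become 2+1, -3+1
- Scaling: eigenvalues become 4, -6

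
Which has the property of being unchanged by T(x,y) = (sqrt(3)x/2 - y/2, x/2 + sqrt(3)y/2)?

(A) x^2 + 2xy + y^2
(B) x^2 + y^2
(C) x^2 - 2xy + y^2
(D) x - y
B

An expression E(x,y) is invariant under T if E(T(x,y)) = E(x,y). Here T(x,y) = (sqrt(3)x/2 - y/2, x/2 + sqrt(3)y/2).
Substitute the transformed coordinates into each option and compare with the original:
(A) x^2 + 2xy + y^2  ->  (sqrt(3)x/2 - y/2)^2 + 2(sqrt(3)x/2 - y/2)(x/2 + sqrt(3)y/2) + (x/2 + sqrt(3)y/2)^2 = sqrt(3)x^2/2 + x^2 + xy - sqrt(3)y^2/2 + y^2   [differs from x^2 + 2xy + y^2: not invariant]
(B) x^2 + y^2  ->  (sqrt(3)x/2 - y/2)^2 + (x/2 + sqrt(3)y/2)^2 = x^2 + y^2   [equals x^2 + y^2: invariant]
(C) x^2 - 2xy + y^2  ->  (sqrt(3)x/2 - y/2)^2 - 2(sqrt(3)x/2 - y/2)(x/2 + sqrt(3)y/2) + (x/2 + sqrt(3)y/2)^2 = -sqrt(3)x^2/2 + x^2 - xy + sqrt(3)y^2/2 + y^2   [differs from x^2 - 2xy + y^2: not invariant]
(D) x - y  ->  (sqrt(3)x/2 - y/2) - (x/2 + sqrt(3)y/2) = -x/2 + sqrt(3)x/2 - sqrt(3)y/2 - y/2   [differs from x - y: not invariant]

Only option (B), x^2 + y^2, is unchanged by the transformation.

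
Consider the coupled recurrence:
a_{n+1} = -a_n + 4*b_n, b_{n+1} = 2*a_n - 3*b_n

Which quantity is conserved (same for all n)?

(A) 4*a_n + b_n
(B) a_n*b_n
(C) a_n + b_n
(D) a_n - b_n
C

Replace a_n by a_{n+1} = -a_n + 4*b_n and b_n by b_{n+1} = 2*a_n - 3*b_n in each option and simplify:
(A) 4*a_n + b_n  ->  4*(-a_n + 4*b_n) + (2*a_n - 3*b_n) = -2*a_n + 13*b_n   [not conserved]
(B) a_n*b_n  ->  (-a_n + 4*b_n)*(2*a_n - 3*b_n) = -2*a_n^2 + 11*a_n*b_n - 12*b_n^2   [not conserved]
(C) a_n + b_n  ->  (-a_n + 4*b_n) + (2*a_n - 3*b_n) = a_n + b_n   [conserved]
(D) a_n - b_n  ->  (-a_n + 4*b_n) - (2*a_n - 3*b_n) = -3*a_n + 7*b_n   [not conserved]

Only (C) a_n + b_n returns to itself after one step, so it is the conserved quantity.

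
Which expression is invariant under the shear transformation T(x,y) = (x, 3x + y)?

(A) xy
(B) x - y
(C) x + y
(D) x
D

Under the shear T(x,y) = (x, 3x + y):
Substitute the transformed coordinates into each option and compare with the original:
(A) xy  ->  (x)(3x + y) = 3x^2 + xy   [differs from xy: not invariant]
(B) x - y  ->  (x) - (3x + y) = -2x - y   [differs from x - y: not invariant]
(C) x + y  ->  (x) + (3x + y) = 4x + y   [differs from x + y: not invariant]
(D) x  ->  (x) = x   [equals x: invariant]

Only option (D), x, is unchanged by the transformation.
A vertical shear moves points parallel to the y-axis, so the x-coordinate (and any function of x alone) is unchanged.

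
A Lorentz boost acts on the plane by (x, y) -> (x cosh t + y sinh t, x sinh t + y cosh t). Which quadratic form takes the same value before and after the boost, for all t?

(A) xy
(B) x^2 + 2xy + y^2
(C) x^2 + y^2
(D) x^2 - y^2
D

Write x' = x cosh t + y sinh t, y' = x sinh t + y cosh t and substitute into each option:
(A) xy: (x cosh t + y sinh t)(x sinh t + y cosh t) = xy(cosh^2 t + sinh^2 t) + (x^2 + y^2) sinh t cosh t = xy cosh 2t + (x^2 + y^2)(sinh 2t)/2   [not invariant for t != 0]
(B) x^2 + 2xy + y^2: (x' + y')^2 with x' + y' = (x + y)(cosh t + sinh t) = (x + y)e^t, so it becomes (x + y)^2 e^(2t)   [not invariant for t != 0]
(C) x^2 + y^2: (x cosh t + y sinh t)^2 + (x sinh t + y cosh t)^2 = (x^2 + y^2)(cosh^2 t + sinh^2 t) + 4xy sinh t cosh t = (x^2 + y^2) cosh 2t + 2xy sinh 2t   [not invariant for t != 0]
(D) x^2 - y^2: (x cosh t + y sinh t)^2 - (x sinh t + y cosh t)^2 = x^2(cosh^2 t - sinh^2 t) + 2xy(cosh t sinh t - sinh t cosh t) + y^2(sinh^2 t - cosh^2 t) = x^2 - y^2   [invariant, using cosh^2 t - sinh^2 t = 1]

Only (D) x^2 - y^2 is unchanged; it is the Minkowski form preserved by Lorentz boosts, just as x^2 + y^2 is preserved by ordinary rotations.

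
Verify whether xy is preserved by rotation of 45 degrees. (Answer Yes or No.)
No

Applying rotation by 45 degrees: x' = x*cos(45 degrees) - y*sin(45 degrees) = sqrt(2)x/2 - sqrt(2)y/2, y' = x*sin(45 degrees) + y*cos(45 degrees) = sqrt(2)x/2 + sqrt(2)y/2

Substituting into xy:
(sqrt(2)x/2 - sqrt(2)y/2)(sqrt(2)x/2 + sqrt(2)y/2)
= x^2/2 - y^2/2

This differs from the original expression xy, so it is NOT invariant.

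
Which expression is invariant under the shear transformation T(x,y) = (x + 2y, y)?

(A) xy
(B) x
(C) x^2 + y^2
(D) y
D

Under the shear T(x,y) = (x + 2y, y):
Substitute the transformed coordinates into each option and compare with the original:
(A) xy  ->  (x + 2y)(y) = xy + 2y^2   [differs from xy: not invariant]
(B) x  ->  (x + 2y) = x + 2y   [differs from x: not invariant]
(C) x^2 + y^2  ->  (x + 2y)^2 + (y)^2 = x^2 + 4xy + 5y^2   [differs from x^2 + y^2: not invariant]
(D) y  ->  (y) = y   [equals y: invariant]

Only option (D), y, is unchanged by the transformation.
A horizontal shear moves points parallel to the x-axis, so the y-coordinate (and any function of y alone) is unchanged.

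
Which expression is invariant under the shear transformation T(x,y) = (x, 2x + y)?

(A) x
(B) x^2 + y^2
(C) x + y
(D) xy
A

Under the shear T(x,y) = (x, 2x + y):
Substitute the transformed coordinates into each option and compare with the original:
(A) x  ->  (x) = x   [equals x: invariant]
(B) x^2 + y^2  ->  (x)^2 + (2x + y)^2 = 5x^2 + 4xy + y^2   [differs from x^2 + y^2: not invariant]
(C) x + y  ->  (x) + (2x + y) = 3x + y   [differs from x + y: not invariant]
(D) xy  ->  (x)(2x + y) = 2x^2 + xy   [differs from xy: not invariant]

Only option (A), x, is unchanged by the transformation.
A vertical shear moves points parallel to the y-axis, so the x-coordinate (and any function of x alone) is unchanged.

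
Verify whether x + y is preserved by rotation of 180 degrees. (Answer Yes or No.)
No

Applying rotation by 180 degrees: x' = x*cos(180 degrees) - y*sin(180 degrees) = -x, y' = x*sin(180 degrees) + y*cos(180 degrees) = -y

Substituting into x + y:
(-x) + (-y)
= -x - y

This differs from the original expression x + y, so it is NOT invariant.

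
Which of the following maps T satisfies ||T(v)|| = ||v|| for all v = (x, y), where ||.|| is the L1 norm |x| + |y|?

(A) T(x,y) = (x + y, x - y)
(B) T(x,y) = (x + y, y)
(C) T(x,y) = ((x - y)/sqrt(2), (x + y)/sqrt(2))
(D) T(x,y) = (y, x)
D

A transformation preserves a norm if ||T(v)|| = ||v|| for every v; a single vector where the norm changes rules an option out.

(A) T(x,y) = (x + y, x - y): v = (1, 0) has norm |1| + |0| = 1, but T(v) = (1, 1) has norm 2 -- not preserved.
(B) T(x,y) = (x + y, y): v = (0, 1) has norm |0| + |1| = 1, but T(v) = (1, 1) has norm 2 -- not preserved.
(C) T(x,y) = ((x - y)/sqrt(2), (x + y)/sqrt(2)): v = (1, 0) has norm |1| + |0| = 1, but T(v) = (sqrt(2)/2, sqrt(2)/2) has norm sqrt(2) -- not preserved.
(D) T(x,y) = (y, x): preserves the norm -- it only permutes the coordinates and/or flips signs, which leaves |x| + |y| unchanged.

Therefore the answer is (D).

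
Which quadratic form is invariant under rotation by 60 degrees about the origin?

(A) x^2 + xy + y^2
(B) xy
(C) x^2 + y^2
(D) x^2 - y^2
C

Rotation by 60 degrees sends (x, y) to (x/2 - sqrt(3)y/2, sqrt(3)x/2 + y/2).
Substitute the transformed coordinates into each option and compare with the original:
(A) x^2 + xy + y^2  ->  (x/2 - sqrt(3)y/2)^2 + (x/2 - sqrt(3)y/2)(sqrt(3)x/2 + y/2) + (sqrt(3)x/2 + y/2)^2 = sqrt(3)x^2/4 + x^2 - xy/2 - sqrt(3)y^2/4 + y^2   [differs from x^2 + xy + y^2: not invariant]
(B) xy  ->  (x/2 - sqrt(3)y/2)(sqrt(3)x/2 + y/2) = sqrt(3)x^2/4 - xy/2 - sqrt(3)y^2/4   [differs from xy: not invariant]
(C) x^2 + y^2  ->  (x/2 - sqrt(3)y/2)^2 + (sqrt(3)x/2 + y/2)^2 = x^2 + y^2   [equals x^2 + y^2: invariant]
(D) x^2 - y^2  ->  (x/2 - sqrt(3)y/2)^2 - (sqrt(3)x/2 + y/2)^2 = -x^2/2 - sqrt(3)xy + y^2/2   [differs from x^2 - y^2: not invariant]

Only option (C), x^2 + y^2, is unchanged by the transformation.
x^2 + y^2 is the squared distance from the origin, which rotations preserve.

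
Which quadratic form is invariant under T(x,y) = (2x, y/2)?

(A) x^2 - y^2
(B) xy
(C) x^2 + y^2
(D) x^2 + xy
B

T multiplies x by 2 and divides y by 2.
Substitute the transformed coordinates into each option and compare with the original:
(A) x^2 - y^2  ->  (2x)^2 - (y/2)^2 = 4x^2 - y^2/4   [differs from x^2 - y^2: not invariant]
(B) xy  ->  (2x)(y/2) = xy   [equals xy: invariant]
(C) x^2 + y^2  ->  (2x)^2 + (y/2)^2 = 4x^2 + y^2/4   [differs from x^2 + y^2: not invariant]
(D) x^2 + xy  ->  (2x)^2 + (2x)(y/2) = 4x^2 + xy   [differs from x^2 + xy: not invariant]

Only option (B), xy, is unchanged by the transformation.
The factors 2 and 1/2 cancel only in the pure product xy.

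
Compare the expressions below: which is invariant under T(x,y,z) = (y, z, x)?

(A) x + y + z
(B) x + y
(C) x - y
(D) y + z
A

Apply T(x,y,z) = (y, z, x) to each option, i.e. replace (x, y, z) by the transformed coordinates.
Substitute the transformed coordinates into each option and compare with the original:
(A) x + y + z  ->  (y) + (z) + (x) = x + y + z   [equals x + y + z: invariant]
(B) x + y  ->  (y) + (z) = y + z   [differs from x + y: not invariant]
(C) x - y  ->  (y) - (z) = y - z   [differs from x - y: not invariant]
(D) y + z  ->  (z) + (x) = x + z   [differs from y + z: not invariant]

Only option (A), x + y + z, is unchanged by the transformation.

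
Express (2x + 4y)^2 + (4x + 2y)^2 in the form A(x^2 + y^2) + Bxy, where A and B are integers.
20(x^2 + y^2) + 32xy

Expanding: (2x + 4y)^2 = 4x^2 + 16xy + 16y^2
(4x + 2y)^2 = 16x^2 + 16xy + 4y^2
Sum = (4+16)(x^2+y^2) + 32xy = 20(x^2 + y^2) + 32xy
This is symmetric in x and y.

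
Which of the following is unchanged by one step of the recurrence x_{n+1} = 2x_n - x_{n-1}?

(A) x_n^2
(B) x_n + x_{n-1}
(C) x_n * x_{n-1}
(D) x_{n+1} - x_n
D

For the recurrence x_{n+1} = 2x_n - x_{n-1}:

If x_{n+1} = 2x_n - x_{n-1}, then:
x_{n+1} - x_n = x_n - x_{n-1}
The first difference is constant throughout the sequence.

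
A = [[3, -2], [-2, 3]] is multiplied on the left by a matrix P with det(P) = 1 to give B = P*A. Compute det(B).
5

By the multiplicative property of determinants, det(B) = det(P*A) = det(P) * det(A) = det(A),
so the determinant is invariant under multiplication by any determinant-1 matrix; we just need det(A).

det(A) = (3)(3) - (-2)(-2) = 9 - 4 = 5

Therefore det(B) = 1 * 5 = 5.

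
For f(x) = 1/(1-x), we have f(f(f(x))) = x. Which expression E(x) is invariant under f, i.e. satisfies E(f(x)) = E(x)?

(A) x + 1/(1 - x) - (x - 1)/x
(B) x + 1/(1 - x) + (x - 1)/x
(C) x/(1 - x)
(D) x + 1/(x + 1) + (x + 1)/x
B

Replace x by f(x) = 1/(1 - x) in each option and simplify. As a quick numerical cross-check, also compare E(3) with E(f(3)) = E(-1/2).

(A) x + 1/(1 - x) - (x - 1)/x  ->  (1/(1 - x)) + 1/(1 - (1/(1 - x))) - ((1/(1 - x)) - 1)/(1/(1 - x)) = (x^2(1 - x) - x + (x - 1)^2)/(x(x - 1)); check: E(3) = 11/6 but E(-1/2) = -17/6.   [not invariant]
(B) x + 1/(1 - x) + (x - 1)/x  ->  (1/(1 - x)) + 1/(1 - (1/(1 - x))) + ((1/(1 - x)) - 1)/(1/(1 - x)), which simplifies back to x + 1/(1 - x) + (x - 1)/x; check: E(3) = 19/6, E(-1/2) = 19/6.   [invariant]
(C) x/(1 - x)  ->  (1/(1 - x))/(1 - (1/(1 - x))) = -1/x; check: E(3) = -3/2 but E(-1/2) = -1/3.   [not invariant]
(D) x + 1/(x + 1) + (x + 1)/x  ->  (1/(1 - x)) + 1/((1/(1 - x)) + 1) + ((1/(1 - x)) + 1)/(1/(1 - x)) = (-x^3 + 6x^2 - 11x + 7)/(x^2 - 3x + 2); check: E(3) = 55/12 but E(-1/2) = 1/2.   [not invariant]

Only (B) is unchanged. Indeed f(f(x)) = 1/(1 - 1/(1-x)) = (1-x)/(-x) = (x-1)/x, so E(x) = x + f(x) + f(f(x)) is the sum over the whole 3-cycle; applying f just permutes the three terms cyclically (x -> f(x) -> f(f(x)) -> x), leaving the sum unchanged.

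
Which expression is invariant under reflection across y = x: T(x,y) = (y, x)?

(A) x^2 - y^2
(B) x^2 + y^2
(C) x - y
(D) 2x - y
B

The map is reflection across y = x: T(x,y) = (y, x).
Substitute the transformed coordinates into each option and compare with the original:
(A) x^2 - y^2  ->  (y)^2 - (x)^2 = -x^2 + y^2   [differs from x^2 - y^2: not invariant]
(B) x^2 + y^2  ->  (y)^2 + (x)^2 = x^2 + y^2   [equals x^2 + y^2: invariant]
(C) x - y  ->  (y) - (x) = -x + y   [differs from x - y: not invariant]
(D) 2x - y  ->  2(y) - (x) = -x + 2y   [differs from 2x - y: not invariant]

Only option (B), x^2 + y^2, is unchanged by the transformation.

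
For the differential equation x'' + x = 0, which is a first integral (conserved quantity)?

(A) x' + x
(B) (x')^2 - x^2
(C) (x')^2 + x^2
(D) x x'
C

A first integral I satisfies dI/dt = 0 along every solution. Differentiate each option and use the equation of motion:
(A) d/dt[x' + x] = x'' + x' = -x + x', not identically 0
(B) d/dt[(x')^2 - x^2] = 2x'x'' - 2x x' = -4x x', not identically 0
(C) d/dt[(x')^2 + x^2] = 2x'x'' + 2x x' = 2x'(-x) + 2x x' = 0
(D) d/dt[x x'] = (x')^2 + x x'' = (x')^2 - x^2, not identically 0

Only (C) has zero time-derivative. So the energy-like quantity (x')^2 + x^2 is the first integral.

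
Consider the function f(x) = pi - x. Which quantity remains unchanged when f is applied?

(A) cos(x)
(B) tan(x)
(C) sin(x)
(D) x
C

For f(x) = pi - x:
sin(pi - x) = sin(x), so sine is invariant under this transformation.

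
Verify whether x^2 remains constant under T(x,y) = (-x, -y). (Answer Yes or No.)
Yes

Substitute T(x,y) = (-x, -y) into the expression and compare with the original.

Original: x^2
After applying T: (-x)^2 = x^2

This is identical to the original x^2, so the expression is invariant.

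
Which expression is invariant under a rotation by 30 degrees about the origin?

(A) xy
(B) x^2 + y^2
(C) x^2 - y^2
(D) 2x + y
B

A rotation by 30 degrees sends (x, y) to (sqrt(3)x/2 - y/2, x/2 + sqrt(3)y/2).
Substitute the transformed coordinates into each option and compare with the original:
(A) xy  ->  (sqrt(3)x/2 - y/2)(x/2 + sqrt(3)y/2) = sqrt(3)x^2/4 + xy/2 - sqrt(3)y^2/4   [differs from xy: not invariant]
(B) x^2 + y^2  ->  (sqrt(3)x/2 - y/2)^2 + (x/2 + sqrt(3)y/2)^2 = x^2 + y^2   [equals x^2 + y^2: invariant]
(C) x^2 - y^2  ->  (sqrt(3)x/2 - y/2)^2 - (x/2 + sqrt(3)y/2)^2 = x^2/2 - sqrt(3)xy - y^2/2   [differs from x^2 - y^2: not invariant]
(D) 2x + y  ->  2(sqrt(3)x/2 - y/2) + (x/2 + sqrt(3)y/2) = x/2 + sqrt(3)x - y + sqrt(3)y/2   [differs from 2x + y: not invariant]

Only option (B), x^2 + y^2, is unchanged by the transformation.
Geometrically, x^2 + y^2 is the squared distance from the origin, which every rotation about the origin preserves.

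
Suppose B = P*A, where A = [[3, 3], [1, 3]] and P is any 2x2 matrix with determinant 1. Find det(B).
6

By the multiplicative property of determinants, det(B) = det(P*A) = det(P) * det(A) = det(A),
so the determinant is invariant under multiplication by any determinant-1 matrix; we just need det(A).

det(A) = (3)(3) - (3)(1) = 9 - 3 = 6

Therefore det(B) = 1 * 6 = 6.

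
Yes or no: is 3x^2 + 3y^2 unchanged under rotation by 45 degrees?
Yes

Applying rotation by 45 degrees: x' = x*cos(45 degrees) - y*sin(45 degrees) = sqrt(2)x/2 - sqrt(2)y/2, y' = x*sin(45 degrees) + y*cos(45 degrees) = sqrt(2)x/2 + sqrt(2)y/2

Substituting into 3x^2 + 3y^2:
3(sqrt(2)x/2 - sqrt(2)y/2)^2 + 3(sqrt(2)x/2 + sqrt(2)y/2)^2
= 3x^2 + 3y^2

This equals the original expression 3x^2 + 3y^2, so it IS invariant.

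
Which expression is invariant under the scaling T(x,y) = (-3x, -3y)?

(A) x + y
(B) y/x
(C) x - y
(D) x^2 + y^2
B

Under the uniform scaling T(x,y) = (-3x, -3y):
Substitute the transformed coordinates into each option and compare with the original:
(A) x + y  ->  (-3x) + (-3y) = -3x - 3y   [differs from x + y: not invariant]
(B) y/x  ->  (-3y)/(-3x) = y/x   [equals y/x: invariant]
(C) x - y  ->  (-3x) - (-3y) = -3x + 3y   [differs from x - y: not invariant]
(D) x^2 + y^2  ->  (-3x)^2 + (-3y)^2 = 9x^2 + 9y^2   [differs from x^2 + y^2: not invariant]

Only option (B), y/x, is unchanged by the transformation.
The common factor -3 cancels in a ratio of coordinates, while sums, products and sums of squares pick up factors of -3 or 9.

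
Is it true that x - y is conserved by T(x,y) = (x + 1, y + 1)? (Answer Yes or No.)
Yes

Substitute T(x,y) = (x + 1, y + 1) into the expression and compare with the original.

Original: x - y
After applying T: (x + 1) - (y + 1) = x - y

This is identical to the original x - y, so the expression is invariant.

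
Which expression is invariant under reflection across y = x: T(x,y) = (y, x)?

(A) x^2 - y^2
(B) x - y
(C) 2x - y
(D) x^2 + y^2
D

The map is reflection across y = x: T(x,y) = (y, x).
Substitute the transformed coordinates into each option and compare with the original:
(A) x^2 - y^2  ->  (y)^2 - (x)^2 = -x^2 + y^2   [differs from x^2 - y^2: not invariant]
(B) x - y  ->  (y) - (x) = -x + y   [differs from x - y: not invariant]
(C) 2x - y  ->  2(y) - (x) = -x + 2y   [differs from 2x - y: not invariant]
(D) x^2 + y^2  ->  (y)^2 + (x)^2 = x^2 + y^2   [equals x^2 + y^2: invariant]

Only option (D), x^2 + y^2, is unchanged by the transformation.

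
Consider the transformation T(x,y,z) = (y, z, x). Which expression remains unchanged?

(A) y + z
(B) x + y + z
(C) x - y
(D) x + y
B

Apply T(x,y,z) = (y, z, x) to each option, i.e. replace (x, y, z) by the transformed coordinates.
Substitute the transformed coordinates into each option and compare with the original:
(A) y + z  ->  (z) + (x) = x + z   [differs from y + z: not invariant]
(B) x + y + z  ->  (y) + (z) + (x) = x + y + z   [equals x + y + z: invariant]
(C) x - y  ->  (y) - (z) = y - z   [differs from x - y: not invariant]
(D) x + y  ->  (y) + (z) = y + z   [differs from x + y: not invariant]

Only option (B), x + y + z, is unchanged by the transformation.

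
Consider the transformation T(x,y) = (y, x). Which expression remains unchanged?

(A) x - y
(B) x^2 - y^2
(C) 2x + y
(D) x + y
D

An expression E(x,y) is invariant under T if E(T(x,y)) = E(x,y). Here T(x,y) = (y, x).
Substitute the transformed coordinates into each option and compare with the original:
(A) x - y  ->  (y) - (x) = -x + y   [differs from x - y: not invariant]
(B) x^2 - y^2  ->  (y)^2 - (x)^2 = -x^2 + y^2   [differs from x^2 - y^2: not invariant]
(C) 2x + y  ->  2(y) + (x) = x + 2y   [differs from 2x + y: not invariant]
(D) x + y  ->  (y) + (x) = x + y   [equals x + y: invariant]

Only option (D), x + y, is unchanged by the transformation.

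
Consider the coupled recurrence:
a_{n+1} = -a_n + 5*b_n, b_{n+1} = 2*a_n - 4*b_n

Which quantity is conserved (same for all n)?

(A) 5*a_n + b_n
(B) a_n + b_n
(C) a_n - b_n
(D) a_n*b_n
B

Replace a_n by a_{n+1} = -a_n + 5*b_n and b_n by b_{n+1} = 2*a_n - 4*b_n in each option and simplify:
(A) 5*a_n + b_n  ->  5*(-a_n + 5*b_n) + (2*a_n - 4*b_n) = -3*a_n + 21*b_n   [not conserved]
(B) a_n + b_n  ->  (-a_n + 5*b_n) + (2*a_n - 4*b_n) = a_n + b_n   [conserved]
(C) a_n - b_n  ->  (-a_n + 5*b_n) - (2*a_n - 4*b_n) = -3*a_n + 9*b_n   [not conserved]
(D) a_n*b_n  ->  (-a_n + 5*b_n)*(2*a_n - 4*b_n) = -2*a_n^2 + 14*a_n*b_n - 20*b_n^2   [not conserved]

Only (B) a_n + b_n returns to itself after one step, so it is the conserved quantity.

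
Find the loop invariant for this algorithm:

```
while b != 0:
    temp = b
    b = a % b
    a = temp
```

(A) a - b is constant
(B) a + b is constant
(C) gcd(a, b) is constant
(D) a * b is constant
C

A loop invariant must hold before the first iteration and be re-established by every execution of the body.

(C) gcd(a, b) is constant: One iteration replaces (a, b) by (b, a mod b). Since a mod b = a - q*b for an integer q, any common divisor of a and b divides b and a mod b, and conversely; hence gcd(b, a mod b) = gcd(a, b). For instance (19, 9) -> (9, 1) keeps gcd = 1. At exit b = 0 and a = gcd of the original inputs.

The other options fail:
(A) a - b is constant: e.g. (a, b) = (19, 9) -> (9, 1): the difference goes from 10 to 8.
(B) a + b is constant: e.g. (a, b) = (19, 9) -> (9, 1): the sum goes from 28 to 10.
(D) a * b is constant: e.g. (a, b) = (19, 9) -> (9, 1): the product goes from 171 to 9.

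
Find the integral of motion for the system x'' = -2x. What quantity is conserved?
E = (x')^2 + 2x^2

Multiply the equation by x':
x' * x'' = -2x * x'
The left side is d/dt[(x')^2/2] and the right side is d/dt[-2x^2/2], so
d/dt[(x')^2/2 + 2x^2/2] = 0, i.e. (x')^2/2 + 2x^2/2 = constant.
Multiplying by 2, the integral of motion is E = (x')^2 + 2x^2.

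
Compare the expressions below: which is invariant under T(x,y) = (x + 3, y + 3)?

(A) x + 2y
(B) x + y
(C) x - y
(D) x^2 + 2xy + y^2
C

An expression E(x,y) is invariant under T if E(T(x,y)) = E(x,y). Here T(x,y) = (x + 3, y + 3).
Substitute the transformed coordinates into each option and compare with the original:
(A) x + 2y  ->  (x + 3) + 2(y + 3) = x + 2y + 9   [differs from x + 2y: not invariant]
(B) x + y  ->  (x + 3) + (y + 3) = x + y + 6   [differs from x + y: not invariant]
(C) x - y  ->  (x + 3) - (y + 3) = x - y   [equals x - y: invariant]
(D) x^2 + 2xy + y^2  ->  (x + 3)^2 + 2(x + 3)(y + 3) + (y + 3)^2 = x^2 + 2xy + 12x + y^2 + 12y + 36   [differs from x^2 + 2xy + y^2: not invariant]

Only option (C), x - y, is unchanged by the transformation.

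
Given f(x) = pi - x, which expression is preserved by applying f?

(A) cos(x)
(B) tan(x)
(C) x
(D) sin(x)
D

For f(x) = pi - x:
sin(pi - x) = sin(x), so sine is invariant under this transformation.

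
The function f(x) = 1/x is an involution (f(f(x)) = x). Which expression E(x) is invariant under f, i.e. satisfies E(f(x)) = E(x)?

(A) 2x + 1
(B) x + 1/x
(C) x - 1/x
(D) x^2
B

Replace x by f(x) = 1/x in each option and simplify. As a quick numerical cross-check, also compare E(5) with E(f(5)) = E(1/5).

(A) 2x + 1  ->  2(1/x) + 1 = (x + 2)/x; check: E(5) = 11 but E(1/5) = 7/5.   [not invariant]
(B) x + 1/x  ->  (1/x) + 1/(1/x), which simplifies back to x + 1/x; check: E(5) = 26/5, E(1/5) = 26/5.   [invariant]
(C) x - 1/x  ->  (1/x) - 1/(1/x) = -x + 1/x; check: E(5) = 24/5 but E(1/5) = -24/5.   [not invariant]
(D) x^2  ->  (1/x)^2 = x^(-2); check: E(5) = 25 but E(1/5) = 1/25.   [not invariant]

Only (B) is unchanged. E is symmetric under swapping x with f(x) = 1/x, which is exactly what an involution does.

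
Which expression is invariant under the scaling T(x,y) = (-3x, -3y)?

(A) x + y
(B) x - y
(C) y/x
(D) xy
C

Under the uniform scaling T(x,y) = (-3x, -3y):
Substitute the transformed coordinates into each option and compare with the original:
(A) x + y  ->  (-3x) + (-3y) = -3x - 3y   [differs from x + y: not invariant]
(B) x - y  ->  (-3x) - (-3y) = -3x + 3y   [differs from x - y: not invariant]
(C) y/x  ->  (-3y)/(-3x) = y/x   [equals y/x: invariant]
(D) xy  ->  (-3x)(-3y) = 9xy   [differs from xy: not invariant]

Only option (C), y/x, is unchanged by the transformation.
The common factor -3 cancels in a ratio of coordinates, while sums, products and sums of squares pick up factors of -3 or 9.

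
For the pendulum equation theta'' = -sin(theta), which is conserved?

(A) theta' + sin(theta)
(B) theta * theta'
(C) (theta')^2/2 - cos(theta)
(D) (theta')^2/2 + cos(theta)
C

A first integral I satisfies dI/dt = 0 along every solution. Differentiate each option and use the equation of motion:
(A) d/dt[theta' + sin(theta)] = theta'' + cos(theta) theta' = -sin(theta) + theta' cos(theta), not identically 0
(B) d/dt[theta * theta'] = (theta')^2 + theta theta'' = (theta')^2 - theta sin(theta), not identically 0
(C) d/dt[(theta')^2/2 - cos(theta)] = theta' theta'' + sin(theta) theta' = theta'(-sin(theta)) + theta' sin(theta) = 0
(D) d/dt[(theta')^2/2 + cos(theta)] = theta' theta'' - sin(theta) theta' = -2 theta' sin(theta), not identically 0

Only (C) has zero time-derivative. This is the total energy: kinetic (theta')^2/2 plus potential -cos(theta).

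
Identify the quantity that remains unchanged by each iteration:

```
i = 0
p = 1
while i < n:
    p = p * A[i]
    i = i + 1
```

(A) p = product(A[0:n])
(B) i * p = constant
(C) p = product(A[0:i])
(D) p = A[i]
C

A loop invariant must hold before the first iteration and be re-established by every execution of the body.

(C) p = product(A[0:i]): Initially i = 0 and p = 1 = product of the empty slice A[0:0]. If p = product(A[0:i]) holds at the top of an iteration, the body sets p to product(A[0:i]) * A[i] = product(A[0:i+1]) and then i to i+1, so the property is restored. At exit i = n, giving p = product(A[0:n]).

The other options fail:
(A) p = product(A[0:n]): false before the loop (p = 1, not the full product) -- it only becomes true at exit.
(B) i * p = constant: initially i * p = 0, but after one iteration it is 1 * A[0], which is nonzero in general.
(D) p = A[i]: after the first iteration p = A[0] but i = 1; in general p is a product of several elements, not a single one.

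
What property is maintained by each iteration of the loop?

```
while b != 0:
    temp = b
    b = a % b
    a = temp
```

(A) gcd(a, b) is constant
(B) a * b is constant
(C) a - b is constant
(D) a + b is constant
A

A loop invariant must hold before the first iteration and be re-established by every execution of the body.

(A) gcd(a, b) is constant: One iteration replaces (a, b) by (b, a mod b). Since a mod b = a - q*b for an integer q, any common divisor of a and b divides b and a mod b, and conversely; hence gcd(b, a mod b) = gcd(a, b). For instance (34, 4) -> (4, 2) keeps gcd = 2. At exit b = 0 and a = gcd of the original inputs.

The other options fail:
(B) a * b is constant: e.g. (a, b) = (34, 4) -> (4, 2): the product goes from 136 to 8.
(C) a - b is constant: e.g. (a, b) = (34, 4) -> (4, 2): the difference goes from 30 to 2.
(D) a + b is constant: e.g. (a, b) = (34, 4) -> (4, 2): the sum goes from 38 to 6.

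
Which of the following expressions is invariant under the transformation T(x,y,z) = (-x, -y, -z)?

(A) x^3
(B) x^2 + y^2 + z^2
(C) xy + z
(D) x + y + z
B

Apply T(x,y,z) = (-x, -y, -z) to each option, i.e. replace (x, y, z) by the transformed coordinates.
Substitute the transformed coordinates into each option and compare with the original:
(A) x^3  ->  (-x)^3 = -x^3   [differs from x^3: not invariant]
(B) x^2 + y^2 + z^2  ->  (-x)^2 + (-y)^2 + (-z)^2 = x^2 + y^2 + z^2   [equals x^2 + y^2 + z^2: invariant]
(C) xy + z  ->  (-x)(-y) + (-z) = xy - z   [differs from xy + z: not invariant]
(D) x + y + z  ->  (-x) + (-y) + (-z) = -x - y - z   [differs from x + y + z: not invariant]

Only option (B), x^2 + y^2 + z^2, is unchanged by the transformation.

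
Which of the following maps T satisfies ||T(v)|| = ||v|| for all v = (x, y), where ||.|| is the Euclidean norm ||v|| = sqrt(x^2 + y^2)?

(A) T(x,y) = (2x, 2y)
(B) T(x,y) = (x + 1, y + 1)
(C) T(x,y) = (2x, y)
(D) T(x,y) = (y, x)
D

A transformation preserves a norm if ||T(v)|| = ||v|| for every v; a single vector where the norm changes rules an option out.

(A) T(x,y) = (2x, 2y): v = (1, 0) has norm sqrt((1)^2 + (0)^2) = 1, but T(v) = (2, 0) has norm 2 -- not preserved.
(B) T(x,y) = (x + 1, y + 1): v = (1, 0) has norm sqrt((1)^2 + (0)^2) = 1, but T(v) = (2, 1) has norm sqrt(5) -- not preserved.
(C) T(x,y) = (2x, y): v = (1, 0) has norm sqrt((1)^2 + (0)^2) = 1, but T(v) = (2, 0) has norm 2 -- not preserved.
(D) T(x,y) = (y, x): preserves the norm -- it is an orthogonal map (a rotation/reflection), and (y)^2 + (x)^2 simplifies to x^2 + y^2.

Therefore the answer is (D).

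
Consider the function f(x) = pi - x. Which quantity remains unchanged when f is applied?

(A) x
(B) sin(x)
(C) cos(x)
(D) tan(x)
B

For f(x) = pi - x:
sin(pi - x) = sin(x), so sine is invariant under this transformation.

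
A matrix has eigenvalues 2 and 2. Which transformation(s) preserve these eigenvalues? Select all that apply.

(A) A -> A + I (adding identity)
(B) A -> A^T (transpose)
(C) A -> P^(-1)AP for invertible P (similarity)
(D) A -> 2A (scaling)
B and C

Eigenvalues are preserved by:
1. Similarity transformations: A -> P^(-1)AP (same characteristic polynomial)
2. Transpose: A^T has the same eigenvalues as A

Eigenvalues are NOT preserved by:
- Adding identity: eigenvalues become 2+1, 2+1
- Scaling: eigenvalues become 4, 4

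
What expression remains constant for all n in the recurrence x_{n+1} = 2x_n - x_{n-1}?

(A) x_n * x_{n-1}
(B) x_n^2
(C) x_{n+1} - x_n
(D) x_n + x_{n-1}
C

For the recurrence x_{n+1} = 2x_n - x_{n-1}:

If x_{n+1} = 2x_n - x_{n-1}, then:
x_{n+1} - x_n = x_n - x_{n-1}
The first difference is constant throughout the sequence.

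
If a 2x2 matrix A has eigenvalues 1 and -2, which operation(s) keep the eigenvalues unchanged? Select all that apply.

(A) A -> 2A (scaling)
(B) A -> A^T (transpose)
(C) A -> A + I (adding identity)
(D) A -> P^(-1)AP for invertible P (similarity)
B and D

Eigenvalues are preserved by:
1. Similarity transformations: A -> P^(-1)AP (same characteristic polynomial)
2. Transpose: A^T has the same eigenvalues as A

Eigenvalues are NOT preserved by:
- Adding identity: eigenvalues become 1+1, -2+1
- Scaling: eigenvalues become 2, -4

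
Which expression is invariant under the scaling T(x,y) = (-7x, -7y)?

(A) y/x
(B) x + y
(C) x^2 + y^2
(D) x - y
A

Under the uniform scaling T(x,y) = (-7x, -7y):
Substitute the transformed coordinates into each option and compare with the original:
(A) y/x  ->  (-7y)/(-7x) = y/x   [equals y/x: invariant]
(B) x + y  ->  (-7x) + (-7y) = -7x - 7y   [differs from x + y: not invariant]
(C) x^2 + y^2  ->  (-7x)^2 + (-7y)^2 = 49x^2 + 49y^2   [differs from x^2 + y^2: not invariant]
(D) x - y  ->  (-7x) - (-7y) = -7x + 7y   [differs from x - y: not invariant]

Only option (A), y/x, is unchanged by the transformation.
The common factor -7 cancels in a ratio of coordinates, while sums, products and sums of squares pick up factors of -7 or 49.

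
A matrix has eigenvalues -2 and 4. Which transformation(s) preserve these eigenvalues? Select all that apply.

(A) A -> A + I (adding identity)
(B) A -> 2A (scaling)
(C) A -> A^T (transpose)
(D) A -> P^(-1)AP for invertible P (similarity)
C and D

Eigenvalues are preserved by:
1. Similarity transformations: A -> P^(-1)AP (same characteristic polynomial)
2. Transpose: A^T has the same eigenvalues as A

Eigenvalues are NOT preserved by:
- Adding identity: eigenvalues become -2+1, 4+1
- Scaling: eigenvalues become -4, 8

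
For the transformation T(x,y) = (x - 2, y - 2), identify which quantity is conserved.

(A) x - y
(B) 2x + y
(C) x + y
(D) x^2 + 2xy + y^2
A

An expression E(x,y) is invariant under T if E(T(x,y)) = E(x,y). Here T(x,y) = (x - 2, y - 2).
Substitute the transformed coordinates into each option and compare with the original:
(A) x - y  ->  (x - 2) - (y - 2) = x - y   [equals x - y: invariant]
(B) 2x + y  ->  2(x - 2) + (y - 2) = 2x + y - 6   [differs from 2x + y: not invariant]
(C) x + y  ->  (x - 2) + (y - 2) = x + y - 4   [differs from x + y: not invariant]
(D) x^2 + 2xy + y^2  ->  (x - 2)^2 + 2(x - 2)(y - 2) + (y - 2)^2 = x^2 + 2xy - 8x + y^2 - 8y + 16   [differs from x^2 + 2xy + y^2: not invariant]

Only option (A), x - y, is unchanged by the transformation.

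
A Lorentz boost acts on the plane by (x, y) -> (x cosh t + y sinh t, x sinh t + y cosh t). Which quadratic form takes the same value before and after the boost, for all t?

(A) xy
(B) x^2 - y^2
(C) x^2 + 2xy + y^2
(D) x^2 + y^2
B

Write x' = x cosh t + y sinh t, y' = x sinh t + y cosh t and substitute into each option:
(A) xy: (x cosh t + y sinh t)(x sinh t + y cosh t) = xy(cosh^2 t + sinh^2 t) + (x^2 + y^2) sinh t cosh t = xy cosh 2t + (x^2 + y^2)(sinh 2t)/2   [not invariant for t != 0]
(B) x^2 - y^2: (x cosh t + y sinh t)^2 - (x sinh t + y cosh t)^2 = x^2(cosh^2 t - sinh^2 t) + 2xy(cosh t sinh t - sinh t cosh t) + y^2(sinh^2 t - cosh^2 t) = x^2 - y^2   [invariant, using cosh^2 t - sinh^2 t = 1]
(C) x^2 + 2xy + y^2: (x' + y')^2 with x' + y' = (x + y)(cosh t + sinh t) = (x + y)e^t, so it becomes (x + y)^2 e^(2t)   [not invariant for t != 0]
(D) x^2 + y^2: (x cosh t + y sinh t)^2 + (x sinh t + y cosh t)^2 = (x^2 + y^2)(cosh^2 t + sinh^2 t) + 4xy sinh t cosh t = (x^2 + y^2) cosh 2t + 2xy sinh 2t   [not invariant for t != 0]

Only (B) x^2 - y^2 is unchanged; it is the Minkowski form preserved by Lorentz boosts, just as x^2 + y^2 is preserved by ordinary rotations.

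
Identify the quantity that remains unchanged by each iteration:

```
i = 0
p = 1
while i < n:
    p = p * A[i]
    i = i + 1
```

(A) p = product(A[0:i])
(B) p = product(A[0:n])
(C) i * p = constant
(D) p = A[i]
A

A loop invariant must hold before the first iteration and be re-established by every execution of the body.

(A) p = product(A[0:i]): Initially i = 0 and p = 1 = product of the empty slice A[0:0]. If p = product(A[0:i]) holds at the top of an iteration, the body sets p to product(A[0:i]) * A[i] = product(A[0:i+1]) and then i to i+1, so the property is restored. At exit i = n, giving p = product(A[0:n]).

The other options fail:
(B) p = product(A[0:n]): false before the loop (p = 1, not the full product) -- it only becomes true at exit.
(C) i * p = constant: initially i * p = 0, but after one iteration it is 1 * A[0], which is nonzero in general.
(D) p = A[i]: after the first iteration p = A[0] but i = 1; in general p is a product of several elements, not a single one.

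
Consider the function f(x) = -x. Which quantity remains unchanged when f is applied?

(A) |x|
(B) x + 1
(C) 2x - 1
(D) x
A

For f(x) = -x:
Applying f replaces x by -x. Since |-x| = |x|, the absolute value is unchanged by f, whereas x -> -x, 2x - 1 -> -2x - 1 and x + 1 -> -x + 1 all change.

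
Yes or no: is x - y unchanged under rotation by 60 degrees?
No

Applying rotation by 60 degrees: x' = x*cos(60 degrees) - y*sin(60 degrees) = x/2 - sqrt(3)y/2, y' = x*sin(60 degrees) + y*cos(60 degrees) = sqrt(3)x/2 + y/2

Substituting into x - y:
(x/2 - sqrt(3)y/2) - (sqrt(3)x/2 + y/2)
= -sqrt(3)x/2 + x/2 - sqrt(3)y/2 - y/2

This differs from the original expression x - y, so it is NOT invariant.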